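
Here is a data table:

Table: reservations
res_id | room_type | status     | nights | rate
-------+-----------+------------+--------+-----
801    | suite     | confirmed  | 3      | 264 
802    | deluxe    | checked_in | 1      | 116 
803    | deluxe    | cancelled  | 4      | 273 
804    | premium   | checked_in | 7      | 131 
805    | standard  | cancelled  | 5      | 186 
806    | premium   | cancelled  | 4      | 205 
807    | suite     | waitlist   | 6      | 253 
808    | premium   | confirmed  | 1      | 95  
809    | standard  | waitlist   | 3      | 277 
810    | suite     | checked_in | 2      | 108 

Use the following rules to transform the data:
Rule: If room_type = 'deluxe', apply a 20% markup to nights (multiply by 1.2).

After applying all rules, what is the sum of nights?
37.0

Step 1: Records with room_type = 'deluxe' have total nights = 5
Step 2: Apply multiplier: 5 × 1.2 = 6.0
Step 3: Other records total: 31
Step 4: Final sum = 6.0 + 31 = 37.0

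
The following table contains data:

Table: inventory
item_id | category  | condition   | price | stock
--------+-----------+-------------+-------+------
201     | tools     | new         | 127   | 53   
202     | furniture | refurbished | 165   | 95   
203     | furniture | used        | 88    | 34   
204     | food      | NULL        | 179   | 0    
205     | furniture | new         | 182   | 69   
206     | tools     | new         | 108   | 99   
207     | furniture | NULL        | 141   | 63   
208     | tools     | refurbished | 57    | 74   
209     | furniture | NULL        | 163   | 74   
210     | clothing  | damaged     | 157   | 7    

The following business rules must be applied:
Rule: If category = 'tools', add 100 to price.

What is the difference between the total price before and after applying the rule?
300

Step 1: Original sum of price = 1367
Step 2: 3 records have category = 'tools'
Step 3: Each affected record changes by 100
Step 4: Total change = 3 × 100 = 300
Step 5: New sum = 1367 + 300 = 1667
Step 6: Difference = |1667 - 1367| = 300
        (Sum increased by 300)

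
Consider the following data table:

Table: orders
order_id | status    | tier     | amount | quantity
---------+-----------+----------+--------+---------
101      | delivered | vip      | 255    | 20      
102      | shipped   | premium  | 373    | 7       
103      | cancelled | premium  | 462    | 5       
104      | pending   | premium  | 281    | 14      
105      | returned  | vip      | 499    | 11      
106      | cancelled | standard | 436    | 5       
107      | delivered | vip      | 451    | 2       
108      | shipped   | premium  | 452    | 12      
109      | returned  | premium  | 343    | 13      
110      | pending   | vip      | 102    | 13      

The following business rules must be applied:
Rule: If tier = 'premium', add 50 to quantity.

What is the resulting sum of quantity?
352

Step 1: Count records where tier = 'premium': 5
Step 2: Total bonus added: 5 × 50 = 250
Step 3: Original sum of quantity: 102
Step 4: Final sum = 102 + 250 = 352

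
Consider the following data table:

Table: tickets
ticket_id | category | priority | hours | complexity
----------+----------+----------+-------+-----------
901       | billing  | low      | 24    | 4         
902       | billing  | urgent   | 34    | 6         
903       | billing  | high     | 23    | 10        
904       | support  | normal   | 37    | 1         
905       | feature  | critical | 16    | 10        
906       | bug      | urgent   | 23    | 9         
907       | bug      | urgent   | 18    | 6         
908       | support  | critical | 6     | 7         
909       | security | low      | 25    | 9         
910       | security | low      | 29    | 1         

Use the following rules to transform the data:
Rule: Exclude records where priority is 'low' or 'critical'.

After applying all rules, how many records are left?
5

Step 1: Count records to exclude
  - 3 (low) + 2 (critical) = 5 records
Step 2: Total records: 10
Step 3: Remaining = 10 - 5 = 5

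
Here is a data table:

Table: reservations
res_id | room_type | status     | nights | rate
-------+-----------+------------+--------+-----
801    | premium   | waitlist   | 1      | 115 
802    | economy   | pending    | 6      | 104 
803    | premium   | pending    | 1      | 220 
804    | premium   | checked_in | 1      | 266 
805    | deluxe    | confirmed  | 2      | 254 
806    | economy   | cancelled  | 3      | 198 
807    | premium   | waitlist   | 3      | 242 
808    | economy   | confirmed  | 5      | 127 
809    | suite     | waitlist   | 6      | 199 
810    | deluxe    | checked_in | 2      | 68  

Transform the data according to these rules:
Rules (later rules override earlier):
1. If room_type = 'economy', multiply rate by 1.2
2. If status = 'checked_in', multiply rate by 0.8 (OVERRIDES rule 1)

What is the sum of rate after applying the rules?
1812.0

Step 1: Rule 2 takes priority for records with status = 'checked_in'
  - 2 records: 334 × 0.8 = 267.2
Step 2: Rule 1 applies to remaining records with room_type = 'economy'
  - 3 records: 429 × 1.2 = 514.8
Step 3: Other records unchanged: 1030
Step 4: Final sum = 267.2 + 514.8 + 1030 = 1812.0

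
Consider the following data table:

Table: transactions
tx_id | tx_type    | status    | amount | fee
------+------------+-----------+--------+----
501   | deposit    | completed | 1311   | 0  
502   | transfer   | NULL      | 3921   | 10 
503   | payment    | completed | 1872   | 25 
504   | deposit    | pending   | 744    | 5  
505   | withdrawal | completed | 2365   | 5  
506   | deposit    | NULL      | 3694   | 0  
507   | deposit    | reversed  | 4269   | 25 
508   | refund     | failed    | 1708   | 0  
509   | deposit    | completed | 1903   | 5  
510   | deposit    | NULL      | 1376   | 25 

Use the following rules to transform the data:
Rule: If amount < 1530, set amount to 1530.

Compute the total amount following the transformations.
24322

Step 1: 3 records have amount < 1530
Step 2: These records originally summed to 3431
Step 3: After setting to minimum: 3 × 1530 = 4590
Step 4: Unaffected records sum: 19732
Step 5: Final sum = 4590 + 19732 = 24322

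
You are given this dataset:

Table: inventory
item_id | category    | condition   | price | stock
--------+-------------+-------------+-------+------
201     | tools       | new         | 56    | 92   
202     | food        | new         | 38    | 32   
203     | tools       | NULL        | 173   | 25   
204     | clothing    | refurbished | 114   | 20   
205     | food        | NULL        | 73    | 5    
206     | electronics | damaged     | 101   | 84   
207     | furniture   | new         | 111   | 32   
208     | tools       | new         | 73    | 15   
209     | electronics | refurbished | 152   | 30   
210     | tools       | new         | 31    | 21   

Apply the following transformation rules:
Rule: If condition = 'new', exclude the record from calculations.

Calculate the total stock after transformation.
164

Step 1: Identify records where condition = 'new'
Step 2: The excluded records sum to 192
Step 3: Original total stock = 356
Step 4: Remaining total = 356 - 192 = 164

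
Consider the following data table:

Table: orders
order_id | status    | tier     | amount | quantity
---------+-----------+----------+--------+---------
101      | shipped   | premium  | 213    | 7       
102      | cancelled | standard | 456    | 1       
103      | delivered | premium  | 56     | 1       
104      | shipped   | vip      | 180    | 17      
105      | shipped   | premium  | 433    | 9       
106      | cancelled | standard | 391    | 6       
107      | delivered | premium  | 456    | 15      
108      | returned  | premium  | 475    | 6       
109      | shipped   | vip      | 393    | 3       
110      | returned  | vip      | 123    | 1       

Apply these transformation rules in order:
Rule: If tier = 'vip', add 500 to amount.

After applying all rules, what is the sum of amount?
4676

Step 1: Count records where tier = 'vip': 3
Step 2: Total bonus added: 3 × 500 = 1500
Step 3: Original sum of amount: 3176
Step 4: Final sum = 3176 + 1500 = 4676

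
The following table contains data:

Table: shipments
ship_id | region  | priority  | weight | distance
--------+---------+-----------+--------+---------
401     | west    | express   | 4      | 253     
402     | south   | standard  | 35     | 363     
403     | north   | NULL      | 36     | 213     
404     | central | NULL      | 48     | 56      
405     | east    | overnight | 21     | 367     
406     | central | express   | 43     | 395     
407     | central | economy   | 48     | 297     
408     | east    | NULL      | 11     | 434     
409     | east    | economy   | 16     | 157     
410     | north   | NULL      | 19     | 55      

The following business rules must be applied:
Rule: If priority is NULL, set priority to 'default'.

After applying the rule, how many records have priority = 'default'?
4

Step 1: Count records where priority IS NULL
Step 2: Found 4 records with NULL priority
Step 3: These records will have priority set to 'default'
Step 4: Records already having priority = 'default': 0
Step 5: Answer: 4 + 0 = 4 records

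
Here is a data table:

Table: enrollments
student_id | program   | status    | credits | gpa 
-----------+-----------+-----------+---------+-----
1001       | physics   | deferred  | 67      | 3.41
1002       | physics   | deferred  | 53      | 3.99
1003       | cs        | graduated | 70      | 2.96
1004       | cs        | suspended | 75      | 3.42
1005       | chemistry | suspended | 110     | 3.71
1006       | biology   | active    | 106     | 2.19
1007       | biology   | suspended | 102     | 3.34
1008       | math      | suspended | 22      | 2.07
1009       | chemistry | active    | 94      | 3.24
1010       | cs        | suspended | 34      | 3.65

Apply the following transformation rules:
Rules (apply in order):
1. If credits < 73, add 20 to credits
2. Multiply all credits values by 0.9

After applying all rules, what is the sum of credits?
749.7

Step 1: Apply Rule 1 - Add 20 to records with credits < 73
  - 5 records affected: 246 + (5 × 20) = 346
  - Unaffected records: 487
  - Sum after Rule 1: 833
Step 2: Apply Rule 2 - Multiply all by 0.9
  - 833 × 0.9 = 749.7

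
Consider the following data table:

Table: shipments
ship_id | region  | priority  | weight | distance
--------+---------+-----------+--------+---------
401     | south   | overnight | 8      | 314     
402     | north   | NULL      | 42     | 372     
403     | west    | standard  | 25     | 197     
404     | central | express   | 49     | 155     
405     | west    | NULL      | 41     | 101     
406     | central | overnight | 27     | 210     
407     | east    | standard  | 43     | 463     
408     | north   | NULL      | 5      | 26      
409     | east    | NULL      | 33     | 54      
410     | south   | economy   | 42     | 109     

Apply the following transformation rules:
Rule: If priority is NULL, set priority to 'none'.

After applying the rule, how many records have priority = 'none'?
4

Step 1: Count records where priority IS NULL
Step 2: Found 4 records with NULL priority
Step 3: These records will have priority set to 'none'
Step 4: Records already having priority = 'none': 0
Step 5: Answer: 4 + 0 = 4 records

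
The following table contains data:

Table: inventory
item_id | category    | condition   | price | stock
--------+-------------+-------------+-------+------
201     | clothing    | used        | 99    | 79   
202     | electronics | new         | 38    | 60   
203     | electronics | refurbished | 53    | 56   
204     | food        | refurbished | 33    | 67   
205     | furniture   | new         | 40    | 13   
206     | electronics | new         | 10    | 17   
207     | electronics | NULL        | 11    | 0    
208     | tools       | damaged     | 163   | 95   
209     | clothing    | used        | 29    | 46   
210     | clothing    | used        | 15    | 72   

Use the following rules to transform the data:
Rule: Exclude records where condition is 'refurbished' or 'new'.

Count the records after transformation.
5

Step 1: Count records to exclude
  - 2 (refurbished) + 3 (new) = 5 records
Step 2: Total records: 10
Step 3: Remaining = 10 - 5 = 5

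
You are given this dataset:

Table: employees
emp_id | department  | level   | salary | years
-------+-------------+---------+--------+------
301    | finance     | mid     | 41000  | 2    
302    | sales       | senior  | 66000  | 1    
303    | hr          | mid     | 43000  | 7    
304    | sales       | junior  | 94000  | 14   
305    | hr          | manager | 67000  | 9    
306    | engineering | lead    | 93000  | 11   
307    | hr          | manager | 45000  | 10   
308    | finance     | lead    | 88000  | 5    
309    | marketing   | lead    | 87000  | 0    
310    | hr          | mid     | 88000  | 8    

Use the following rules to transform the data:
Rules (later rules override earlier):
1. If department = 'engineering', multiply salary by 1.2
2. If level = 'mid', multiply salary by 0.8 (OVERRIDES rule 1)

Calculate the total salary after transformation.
696200.0

Step 1: Rule 2 takes priority for records with level = 'mid'
  - 3 records: 172000 × 0.8 = 137600.0
Step 2: Rule 1 applies to remaining records with department = 'engineering'
  - 1 records: 93000 × 1.2 = 111600.0
Step 3: Other records unchanged: 447000
Step 4: Final sum = 137600.0 + 111600.0 + 447000 = 696200.0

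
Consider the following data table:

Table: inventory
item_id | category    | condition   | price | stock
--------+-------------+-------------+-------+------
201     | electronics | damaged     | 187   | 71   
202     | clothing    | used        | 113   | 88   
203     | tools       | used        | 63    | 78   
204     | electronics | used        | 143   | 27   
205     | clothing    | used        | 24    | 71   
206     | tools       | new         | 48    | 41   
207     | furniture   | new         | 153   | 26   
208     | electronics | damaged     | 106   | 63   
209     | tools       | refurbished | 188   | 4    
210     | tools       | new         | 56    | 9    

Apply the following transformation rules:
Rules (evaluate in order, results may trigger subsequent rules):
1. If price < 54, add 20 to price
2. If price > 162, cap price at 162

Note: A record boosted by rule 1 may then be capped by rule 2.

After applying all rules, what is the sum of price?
1070

Step 1: Apply rule 1 to records with price < 54
  - 2 records get bonus of 20
  - Of these, 0 records then exceed 162 and get capped
Step 2: Apply rule 2 to records with price > 162
  - 2 records (original) are capped
Step 3: Calculate final sum = 1070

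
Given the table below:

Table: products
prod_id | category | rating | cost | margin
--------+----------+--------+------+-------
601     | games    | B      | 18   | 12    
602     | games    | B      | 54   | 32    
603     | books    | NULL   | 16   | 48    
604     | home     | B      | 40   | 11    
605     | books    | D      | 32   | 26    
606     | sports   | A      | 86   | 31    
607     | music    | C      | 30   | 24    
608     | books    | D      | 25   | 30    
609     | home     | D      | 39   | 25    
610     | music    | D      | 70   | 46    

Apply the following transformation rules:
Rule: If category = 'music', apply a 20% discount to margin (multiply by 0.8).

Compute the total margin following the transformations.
271.0

Step 1: Records with category = 'music' have total margin = 70
Step 2: Apply multiplier: 70 × 0.8 = 56.0
Step 3: Other records total: 215
Step 4: Final sum = 56.0 + 215 = 271.0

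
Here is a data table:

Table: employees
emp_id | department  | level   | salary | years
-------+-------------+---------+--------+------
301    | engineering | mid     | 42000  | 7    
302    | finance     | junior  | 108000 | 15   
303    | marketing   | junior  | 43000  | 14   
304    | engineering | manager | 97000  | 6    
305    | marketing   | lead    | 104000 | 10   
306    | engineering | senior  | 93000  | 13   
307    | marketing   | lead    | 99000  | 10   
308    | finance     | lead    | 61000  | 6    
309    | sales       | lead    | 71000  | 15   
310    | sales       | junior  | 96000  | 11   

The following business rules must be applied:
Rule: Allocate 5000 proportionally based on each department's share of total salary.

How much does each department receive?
engineering: 1425.06, finance: 1038.08, marketing: 1511.06, sales: 1025.8

Step 1: Calculate total salary = 814000
Step 2: Calculate each department's proportion:
  engineering: 232000/814000 = 28.50% → 1425.06
  finance: 169000/814000 = 20.76% → 1038.08
  marketing: 246000/814000 = 30.22% → 1511.06
  sales: 167000/814000 = 20.52% → 1025.8
Step 3: Verify: sum of allocations ≈ 5000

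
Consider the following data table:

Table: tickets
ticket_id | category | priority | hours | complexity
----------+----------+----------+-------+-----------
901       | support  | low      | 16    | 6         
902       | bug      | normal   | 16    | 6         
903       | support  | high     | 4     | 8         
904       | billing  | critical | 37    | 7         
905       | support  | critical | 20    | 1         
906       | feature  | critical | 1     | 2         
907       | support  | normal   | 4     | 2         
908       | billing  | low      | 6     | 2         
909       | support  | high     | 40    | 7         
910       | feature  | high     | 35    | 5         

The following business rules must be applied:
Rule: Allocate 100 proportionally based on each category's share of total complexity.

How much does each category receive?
billing: 19.57, bug: 13.04, feature: 15.22, support: 52.17

Step 1: Calculate total complexity = 46
Step 2: Calculate each category's proportion:
  billing: 9/46 = 19.57% → 19.57
  bug: 6/46 = 13.04% → 13.04
  feature: 7/46 = 15.22% → 15.22
  support: 24/46 = 52.17% → 52.17
Step 3: Verify: sum of allocations ≈ 100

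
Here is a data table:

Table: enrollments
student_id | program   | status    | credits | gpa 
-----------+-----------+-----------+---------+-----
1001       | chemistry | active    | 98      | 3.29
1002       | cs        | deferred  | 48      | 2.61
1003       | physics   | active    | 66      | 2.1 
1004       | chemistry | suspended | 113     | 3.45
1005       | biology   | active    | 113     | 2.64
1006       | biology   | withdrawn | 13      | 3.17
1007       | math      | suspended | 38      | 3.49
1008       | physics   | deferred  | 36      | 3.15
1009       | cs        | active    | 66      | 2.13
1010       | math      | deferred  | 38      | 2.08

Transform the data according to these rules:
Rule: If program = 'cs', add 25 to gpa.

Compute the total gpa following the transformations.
78.11

Step 1: Count records where program = 'cs': 2
Step 2: Total bonus added: 2 × 25 = 50
Step 3: Original sum of gpa: 28.11
Step 4: Final sum = 28.11 + 50 = 78.11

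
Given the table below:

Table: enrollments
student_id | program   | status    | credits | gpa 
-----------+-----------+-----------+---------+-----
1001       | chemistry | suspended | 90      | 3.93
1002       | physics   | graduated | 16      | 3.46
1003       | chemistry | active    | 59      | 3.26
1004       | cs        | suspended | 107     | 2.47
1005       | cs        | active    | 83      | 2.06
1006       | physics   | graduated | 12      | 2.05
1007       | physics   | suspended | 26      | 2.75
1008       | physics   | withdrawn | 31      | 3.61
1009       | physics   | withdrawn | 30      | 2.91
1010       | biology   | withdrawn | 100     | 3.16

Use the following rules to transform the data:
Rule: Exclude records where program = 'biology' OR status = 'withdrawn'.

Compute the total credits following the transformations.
393

Step 1: Find records where program = 'biology' OR status = 'withdrawn'
Step 2: 3 records match, summing to 161
Step 3: Original sum: 554
Step 4: Remaining sum = 554 - 161 = 393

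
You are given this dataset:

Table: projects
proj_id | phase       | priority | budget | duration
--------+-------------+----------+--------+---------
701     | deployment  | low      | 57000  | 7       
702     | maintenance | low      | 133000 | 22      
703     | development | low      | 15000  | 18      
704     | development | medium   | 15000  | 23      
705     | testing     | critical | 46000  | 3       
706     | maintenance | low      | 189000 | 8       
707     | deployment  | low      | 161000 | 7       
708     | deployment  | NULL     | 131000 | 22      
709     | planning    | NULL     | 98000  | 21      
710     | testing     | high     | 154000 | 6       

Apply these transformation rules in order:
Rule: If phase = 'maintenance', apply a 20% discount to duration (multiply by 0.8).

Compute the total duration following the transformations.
131.0

Step 1: Records with phase = 'maintenance' have total duration = 30
Step 2: Apply multiplier: 30 × 0.8 = 24.0
Step 3: Other records total: 107
Step 4: Final sum = 24.0 + 107 = 131.0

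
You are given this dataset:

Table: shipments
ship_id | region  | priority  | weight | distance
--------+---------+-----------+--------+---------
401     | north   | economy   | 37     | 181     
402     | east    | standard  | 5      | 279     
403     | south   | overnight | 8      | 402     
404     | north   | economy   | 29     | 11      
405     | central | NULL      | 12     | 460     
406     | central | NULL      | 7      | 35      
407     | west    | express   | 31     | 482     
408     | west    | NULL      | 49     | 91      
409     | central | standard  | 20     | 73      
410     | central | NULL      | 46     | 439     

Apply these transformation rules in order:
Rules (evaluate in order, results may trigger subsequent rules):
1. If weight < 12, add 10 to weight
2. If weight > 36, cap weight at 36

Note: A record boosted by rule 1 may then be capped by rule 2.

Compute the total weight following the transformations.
250

Step 1: Apply rule 1 to records with weight < 12
  - 3 records get bonus of 10
  - Of these, 0 records then exceed 36 and get capped
Step 2: Apply rule 2 to records with weight > 36
  - 3 records (original) are capped
Step 3: Calculate final sum = 250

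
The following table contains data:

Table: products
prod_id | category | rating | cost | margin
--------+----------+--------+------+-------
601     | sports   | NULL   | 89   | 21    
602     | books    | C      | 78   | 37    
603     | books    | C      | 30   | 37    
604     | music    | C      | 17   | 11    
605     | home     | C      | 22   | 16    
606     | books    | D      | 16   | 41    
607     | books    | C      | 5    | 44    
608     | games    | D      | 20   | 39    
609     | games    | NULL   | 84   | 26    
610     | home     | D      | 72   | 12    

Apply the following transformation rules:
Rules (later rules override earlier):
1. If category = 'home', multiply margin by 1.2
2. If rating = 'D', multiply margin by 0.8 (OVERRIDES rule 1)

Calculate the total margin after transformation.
268.8

Step 1: Rule 2 takes priority for records with rating = 'D'
  - 3 records: 92 × 0.8 = 73.6
Step 2: Rule 1 applies to remaining records with category = 'home'
  - 1 records: 16 × 1.2 = 19.2
Step 3: Other records unchanged: 176
Step 4: Final sum = 73.6 + 19.2 + 176 = 268.8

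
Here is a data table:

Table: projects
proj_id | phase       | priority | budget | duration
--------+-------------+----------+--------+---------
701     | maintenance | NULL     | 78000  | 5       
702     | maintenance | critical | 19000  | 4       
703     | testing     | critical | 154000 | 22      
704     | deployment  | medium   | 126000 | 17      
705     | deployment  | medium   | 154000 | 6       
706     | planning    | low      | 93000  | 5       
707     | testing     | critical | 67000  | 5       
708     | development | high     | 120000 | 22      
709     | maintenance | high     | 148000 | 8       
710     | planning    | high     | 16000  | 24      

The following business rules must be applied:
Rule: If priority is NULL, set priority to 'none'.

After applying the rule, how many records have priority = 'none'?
1

Step 1: Count records where priority IS NULL
Step 2: Found 1 records with NULL priority
Step 3: These records will have priority set to 'none'
Step 4: Records already having priority = 'none': 0
Step 5: Answer: 1 + 0 = 1 records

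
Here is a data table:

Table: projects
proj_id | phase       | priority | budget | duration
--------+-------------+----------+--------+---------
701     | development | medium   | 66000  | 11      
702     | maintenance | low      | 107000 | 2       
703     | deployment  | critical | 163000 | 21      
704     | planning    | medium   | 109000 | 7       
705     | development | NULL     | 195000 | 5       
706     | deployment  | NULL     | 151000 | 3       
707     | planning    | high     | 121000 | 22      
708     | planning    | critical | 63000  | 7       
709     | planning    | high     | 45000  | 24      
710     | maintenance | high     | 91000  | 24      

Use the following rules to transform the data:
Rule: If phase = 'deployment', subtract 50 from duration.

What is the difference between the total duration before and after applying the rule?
100

Step 1: Original sum of duration = 126
Step 2: 2 records have phase = 'deployment'
Step 3: Each affected record changes by -50
Step 4: Total change = 2 × -50 = -100
Step 5: New sum = 126 + -100 = 26
Step 6: Difference = |26 - 126| = 100
        (Sum decreased by 100)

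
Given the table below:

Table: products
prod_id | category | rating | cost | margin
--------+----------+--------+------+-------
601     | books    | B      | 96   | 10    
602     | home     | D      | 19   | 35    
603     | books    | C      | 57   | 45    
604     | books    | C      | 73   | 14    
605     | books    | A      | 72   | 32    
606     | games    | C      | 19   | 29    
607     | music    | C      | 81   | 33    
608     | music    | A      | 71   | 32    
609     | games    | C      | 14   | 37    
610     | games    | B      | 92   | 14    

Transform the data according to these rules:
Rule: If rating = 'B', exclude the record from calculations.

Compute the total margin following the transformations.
257

Step 1: Identify records where rating = 'B'
Step 2: The excluded records sum to 24
Step 3: Original total margin = 281
Step 4: Remaining total = 281 - 24 = 257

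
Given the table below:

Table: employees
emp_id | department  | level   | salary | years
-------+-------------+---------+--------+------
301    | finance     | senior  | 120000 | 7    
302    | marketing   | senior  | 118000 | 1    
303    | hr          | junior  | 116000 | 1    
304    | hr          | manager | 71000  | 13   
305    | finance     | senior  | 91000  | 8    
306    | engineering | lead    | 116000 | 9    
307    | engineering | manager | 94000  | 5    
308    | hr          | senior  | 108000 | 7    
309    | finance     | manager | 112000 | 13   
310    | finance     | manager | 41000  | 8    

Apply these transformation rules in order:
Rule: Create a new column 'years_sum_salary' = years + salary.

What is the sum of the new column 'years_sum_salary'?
987072

Step 1: For each record, compute years + salary
Example calculations:
  7 + 120000 = 120007
  1 + 118000 = 118001
  1 + 116000 = 116001
  ...
Step 2: Sum all derived values
Step 3: Total = 987072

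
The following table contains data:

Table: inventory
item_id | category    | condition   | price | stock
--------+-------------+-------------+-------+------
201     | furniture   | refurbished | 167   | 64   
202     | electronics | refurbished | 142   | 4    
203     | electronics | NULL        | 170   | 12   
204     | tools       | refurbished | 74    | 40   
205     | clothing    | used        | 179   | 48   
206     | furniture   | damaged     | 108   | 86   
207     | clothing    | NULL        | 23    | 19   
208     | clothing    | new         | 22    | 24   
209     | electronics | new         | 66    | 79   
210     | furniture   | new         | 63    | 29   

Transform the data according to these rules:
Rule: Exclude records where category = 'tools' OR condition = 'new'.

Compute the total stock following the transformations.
233

Step 1: Find records where category = 'tools' OR condition = 'new'
Step 2: 4 records match, summing to 172
Step 3: Original sum: 405
Step 4: Remaining sum = 405 - 172 = 233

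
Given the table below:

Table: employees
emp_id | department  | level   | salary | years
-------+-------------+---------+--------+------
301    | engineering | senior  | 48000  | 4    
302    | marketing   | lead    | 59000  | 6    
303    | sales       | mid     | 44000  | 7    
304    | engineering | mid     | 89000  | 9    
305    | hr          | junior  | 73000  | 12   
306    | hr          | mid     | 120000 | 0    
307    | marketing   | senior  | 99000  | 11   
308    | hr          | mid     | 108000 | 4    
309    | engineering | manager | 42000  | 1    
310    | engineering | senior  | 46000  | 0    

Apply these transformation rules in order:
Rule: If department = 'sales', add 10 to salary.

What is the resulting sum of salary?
728010

Step 1: Count records where department = 'sales': 1
Step 2: Total bonus added: 1 × 10 = 10
Step 3: Original sum of salary: 728000
Step 4: Final sum = 728000 + 10 = 728010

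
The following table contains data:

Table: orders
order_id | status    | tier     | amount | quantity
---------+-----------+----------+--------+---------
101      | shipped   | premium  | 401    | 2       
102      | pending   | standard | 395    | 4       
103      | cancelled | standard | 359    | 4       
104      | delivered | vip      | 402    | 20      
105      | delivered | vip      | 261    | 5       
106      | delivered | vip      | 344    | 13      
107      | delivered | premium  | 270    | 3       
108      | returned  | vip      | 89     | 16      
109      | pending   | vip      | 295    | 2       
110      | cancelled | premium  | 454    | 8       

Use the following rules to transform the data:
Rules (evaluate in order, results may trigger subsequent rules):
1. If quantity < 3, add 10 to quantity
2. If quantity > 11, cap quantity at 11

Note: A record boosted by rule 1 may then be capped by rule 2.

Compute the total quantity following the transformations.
79

Step 1: Apply rule 1 to records with quantity < 3
  - 2 records get bonus of 10
  - Of these, 2 records then exceed 11 and get capped
Step 2: Apply rule 2 to records with quantity > 11
  - 3 records (original) are capped
Step 3: Calculate final sum = 79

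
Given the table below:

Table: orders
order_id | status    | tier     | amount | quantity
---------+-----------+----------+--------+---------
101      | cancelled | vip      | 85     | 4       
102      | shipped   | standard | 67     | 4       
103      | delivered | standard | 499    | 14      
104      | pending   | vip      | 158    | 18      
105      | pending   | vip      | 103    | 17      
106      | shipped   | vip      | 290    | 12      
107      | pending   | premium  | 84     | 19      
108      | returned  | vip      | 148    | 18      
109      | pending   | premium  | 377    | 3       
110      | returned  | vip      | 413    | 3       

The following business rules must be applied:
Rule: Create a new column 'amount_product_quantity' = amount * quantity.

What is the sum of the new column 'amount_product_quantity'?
22299

Step 1: For each record, compute amount * quantity
Example calculations:
  85 * 4 = 340
  67 * 4 = 268
  499 * 14 = 6986
  ...
Step 2: Sum all derived values
Step 3: Total = 22299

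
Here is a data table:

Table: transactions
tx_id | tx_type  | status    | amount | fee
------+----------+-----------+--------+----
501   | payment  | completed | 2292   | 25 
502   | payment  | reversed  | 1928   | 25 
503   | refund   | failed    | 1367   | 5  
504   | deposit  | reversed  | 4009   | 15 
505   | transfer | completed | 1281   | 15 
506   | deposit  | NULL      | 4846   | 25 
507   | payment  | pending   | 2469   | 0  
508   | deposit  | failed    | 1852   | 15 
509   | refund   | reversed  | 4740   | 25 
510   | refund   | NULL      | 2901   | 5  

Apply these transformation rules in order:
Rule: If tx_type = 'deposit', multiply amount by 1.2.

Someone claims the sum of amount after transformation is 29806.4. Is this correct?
No, the correct result is 29826.4.

Step 1: Calculate the correct sum after transformation
Step 2: Apply multiplier 1.2 to records where tx_type = 'deposit'
Step 3: Correct result = 29826.4
Step 4: Claimed result = 29806.4
Step 5: 29826.4 ≠ 29806.4
Conclusion: The claimed result is incorrect. The correct answer is 29826.4.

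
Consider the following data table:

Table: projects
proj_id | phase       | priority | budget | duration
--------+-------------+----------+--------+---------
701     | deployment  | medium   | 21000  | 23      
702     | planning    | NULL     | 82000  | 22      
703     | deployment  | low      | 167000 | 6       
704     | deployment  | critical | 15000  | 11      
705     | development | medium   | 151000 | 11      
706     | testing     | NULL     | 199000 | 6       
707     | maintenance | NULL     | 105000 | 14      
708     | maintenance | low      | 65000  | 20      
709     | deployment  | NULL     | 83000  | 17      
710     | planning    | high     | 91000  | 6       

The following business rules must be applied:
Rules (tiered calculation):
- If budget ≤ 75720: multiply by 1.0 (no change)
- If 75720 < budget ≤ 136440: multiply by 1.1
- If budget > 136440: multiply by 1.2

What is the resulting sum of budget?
1118500.0

Step 1: Tier 1 (budget ≤ 75720): 3 records, sum = 101000 × 1.0 = 101000.0
Step 2: Tier 2 (75720 < budget ≤ 136440): 4 records, sum = 361000 × 1.1 = 397100.0
Step 3: Tier 3 (budget > 136440): 3 records, sum = 517000 × 1.2 = 620400.0
Step 4: Final sum = 101000.0 + 397100.0 + 620400.0 = 1118500.0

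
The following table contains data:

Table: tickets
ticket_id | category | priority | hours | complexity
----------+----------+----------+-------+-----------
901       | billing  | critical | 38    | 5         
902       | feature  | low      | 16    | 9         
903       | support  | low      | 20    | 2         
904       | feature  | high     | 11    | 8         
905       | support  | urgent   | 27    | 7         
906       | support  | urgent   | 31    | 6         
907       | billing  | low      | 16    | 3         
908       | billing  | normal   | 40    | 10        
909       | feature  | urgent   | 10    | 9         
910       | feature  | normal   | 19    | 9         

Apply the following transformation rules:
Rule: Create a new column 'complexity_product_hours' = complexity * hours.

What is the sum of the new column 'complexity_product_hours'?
1546

Step 1: For each record, compute complexity * hours
Example calculations:
  5 * 38 = 190
  9 * 16 = 144
  2 * 20 = 40
  ...
Step 2: Sum all derived values
Step 3: Total = 1546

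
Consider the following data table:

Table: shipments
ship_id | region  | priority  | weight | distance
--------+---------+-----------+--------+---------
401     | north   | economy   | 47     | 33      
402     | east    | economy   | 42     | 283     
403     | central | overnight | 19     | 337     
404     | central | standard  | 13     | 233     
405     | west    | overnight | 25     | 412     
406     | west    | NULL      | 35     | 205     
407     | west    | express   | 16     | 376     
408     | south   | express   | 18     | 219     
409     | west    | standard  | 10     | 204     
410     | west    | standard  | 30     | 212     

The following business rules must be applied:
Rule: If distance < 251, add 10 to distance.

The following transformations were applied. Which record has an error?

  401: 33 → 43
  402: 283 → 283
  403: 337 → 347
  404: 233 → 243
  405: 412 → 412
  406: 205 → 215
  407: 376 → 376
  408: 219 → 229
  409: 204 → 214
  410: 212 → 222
Record 403 has an error. The correct transformed value should be 337, not 347.

Step 1: Check each record against the rule
Step 2: Record 403 has distance = 337
Step 3: Since 337 >= 251, the bonus should not have been applied
Step 4: Correct value = 337, but claimed value = 347
Conclusion: Record 403 has the error.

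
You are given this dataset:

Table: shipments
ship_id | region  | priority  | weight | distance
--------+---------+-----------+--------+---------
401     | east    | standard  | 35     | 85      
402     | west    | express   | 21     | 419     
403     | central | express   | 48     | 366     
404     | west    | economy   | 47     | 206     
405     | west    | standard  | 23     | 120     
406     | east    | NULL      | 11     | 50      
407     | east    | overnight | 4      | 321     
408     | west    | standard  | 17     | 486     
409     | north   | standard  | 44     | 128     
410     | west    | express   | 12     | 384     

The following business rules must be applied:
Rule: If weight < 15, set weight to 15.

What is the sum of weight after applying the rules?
280

Step 1: 3 records have weight < 15
Step 2: These records originally summed to 27
Step 3: After setting to minimum: 3 × 15 = 45
Step 4: Unaffected records sum: 235
Step 5: Final sum = 45 + 235 = 280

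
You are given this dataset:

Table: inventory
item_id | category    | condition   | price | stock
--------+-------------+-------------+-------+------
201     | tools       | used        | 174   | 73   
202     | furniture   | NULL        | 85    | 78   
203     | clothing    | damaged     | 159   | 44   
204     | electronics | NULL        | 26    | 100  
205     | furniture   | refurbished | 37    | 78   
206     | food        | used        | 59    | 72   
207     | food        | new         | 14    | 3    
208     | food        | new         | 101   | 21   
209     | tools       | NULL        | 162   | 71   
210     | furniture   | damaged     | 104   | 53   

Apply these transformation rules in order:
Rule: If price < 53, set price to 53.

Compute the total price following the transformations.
1003

Step 1: 3 records have price < 53
Step 2: These records originally summed to 77
Step 3: After setting to minimum: 3 × 53 = 159
Step 4: Unaffected records sum: 844
Step 5: Final sum = 159 + 844 = 1003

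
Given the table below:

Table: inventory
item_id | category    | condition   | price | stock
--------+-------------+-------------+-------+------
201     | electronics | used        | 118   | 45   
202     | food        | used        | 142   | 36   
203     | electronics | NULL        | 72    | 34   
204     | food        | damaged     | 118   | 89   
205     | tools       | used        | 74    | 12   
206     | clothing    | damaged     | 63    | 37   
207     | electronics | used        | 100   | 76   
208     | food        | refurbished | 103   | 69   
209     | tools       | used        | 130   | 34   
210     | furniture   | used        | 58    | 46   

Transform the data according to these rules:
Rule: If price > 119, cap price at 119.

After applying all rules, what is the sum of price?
944

Step 1: 2 records have price > 119
Step 2: These records originally summed to 272
Step 3: After capping: 2 × 119 = 238
Step 4: Unaffected records sum: 706
Step 5: Final sum = 238 + 706 = 944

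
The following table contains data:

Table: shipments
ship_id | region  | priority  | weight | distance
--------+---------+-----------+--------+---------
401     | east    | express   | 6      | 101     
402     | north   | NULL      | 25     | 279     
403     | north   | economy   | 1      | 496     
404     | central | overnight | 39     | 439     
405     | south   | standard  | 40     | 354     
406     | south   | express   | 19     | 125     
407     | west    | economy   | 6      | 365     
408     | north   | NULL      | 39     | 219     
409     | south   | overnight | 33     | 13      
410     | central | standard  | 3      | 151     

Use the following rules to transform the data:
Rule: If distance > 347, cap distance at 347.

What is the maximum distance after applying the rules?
347

Step 1: Original maximum distance = 496
Step 2: Apply cap at 347
Step 3: 4 records had distance > 347 and were capped
Step 4: Maximum after transformation = 347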